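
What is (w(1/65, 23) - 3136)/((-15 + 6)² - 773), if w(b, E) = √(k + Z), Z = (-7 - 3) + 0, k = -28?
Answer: 784/173 - I*√38/692 ≈ 4.5318 - 0.0089081*I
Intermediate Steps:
Z = -10 (Z = -10 + 0 = -10)
w(b, E) = I*√38 (w(b, E) = √(-28 - 10) = √(-38) = I*√38)
(w(1/65, 23) - 3136)/((-15 + 6)² - 773) = (I*√38 - 3136)/((-15 + 6)² - 773) = (-3136 + I*√38)/((-9)² - 773) = (-3136 + I*√38)/(81 - 773) = (-3136 + I*√38)/(-692) = (-3136 + I*√38)*(-1/692) = 784/173 - I*√38/692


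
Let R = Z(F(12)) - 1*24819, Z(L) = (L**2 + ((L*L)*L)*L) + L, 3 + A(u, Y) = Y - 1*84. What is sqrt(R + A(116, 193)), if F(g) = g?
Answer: I*sqrt(3821) ≈ 61.814*I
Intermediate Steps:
A(u, Y) = -87 + Y (A(u, Y) = -3 + (Y - 1*84) = -3 + (Y - 84) = -3 + (-84 + Y) = -87 + Y)
Z(L) = L + L**2 + L**4 (Z(L) = (L**2 + (L**2*L)*L) + L = (L**2 + L**3*L) + L = (L**2 + L**4) + L = L + L**2 + L**4)
R = -3927 (R = 12*(1 + 12 + 12**3) - 1*24819 = 12*(1 + 12 + 1728) - 24819 = 12*1741 - 24819 = 20892 - 24819 = -3927)
sqrt(R + A(116, 193)) = sqrt(-3927 + (-87 + 193)) = sqrt(-3927 + 106) = sqrt(-3821) = I*sqrt(3821)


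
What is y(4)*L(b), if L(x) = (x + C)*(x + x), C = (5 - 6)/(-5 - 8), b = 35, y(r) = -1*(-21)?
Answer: 670320/13 ≈ 51563.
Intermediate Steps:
y(r) = 21
C = 1/13 (C = -1/(-13) = -1*(-1/13) = 1/13 ≈ 0.076923)
L(x) = 2*x*(1/13 + x) (L(x) = (x + 1/13)*(x + x) = (1/13 + x)*(2*x) = 2*x*(1/13 + x))
y(4)*L(b) = 21*((2/13)*35*(1 + 13*35)) = 21*((2/13)*35*(1 + 455)) = 21*((2/13)*35*456) = 21*(31920/13) = 670320/13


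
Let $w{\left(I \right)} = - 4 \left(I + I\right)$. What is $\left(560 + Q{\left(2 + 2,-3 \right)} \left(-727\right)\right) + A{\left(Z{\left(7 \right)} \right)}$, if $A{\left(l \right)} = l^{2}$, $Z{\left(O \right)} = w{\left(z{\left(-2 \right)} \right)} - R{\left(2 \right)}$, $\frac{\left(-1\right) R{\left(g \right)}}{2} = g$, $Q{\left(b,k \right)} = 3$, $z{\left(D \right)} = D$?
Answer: $-1221$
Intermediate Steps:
$w{\left(I \right)} = - 8 I$ ($w{\left(I \right)} = - 4 \cdot 2 I = - 8 I$)
$R{\left(g \right)} = - 2 g$
$Z{\left(O \right)} = 20$ ($Z{\left(O \right)} = \left(-8\right) \left(-2\right) - \left(-2\right) 2 = 16 - -4 = 16 + 4 = 20$)
$\left(560 + Q{\left(2 + 2,-3 \right)} \left(-727\right)\right) + A{\left(Z{\left(7 \right)} \right)} = \left(560 + 3 \left(-727\right)\right) + 20^{2} = \left(560 - 2181\right) + 400 = -1621 + 400 = -1221$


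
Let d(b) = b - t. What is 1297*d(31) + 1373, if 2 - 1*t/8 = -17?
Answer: -155564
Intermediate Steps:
t = 152 (t = 16 - 8*(-17) = 16 + 136 = 152)
d(b) = -152 + b (d(b) = b - 1*152 = b - 152 = -152 + b)
1297*d(31) + 1373 = 1297*(-152 + 31) + 1373 = 1297*(-121) + 1373 = -156937 + 1373 = -155564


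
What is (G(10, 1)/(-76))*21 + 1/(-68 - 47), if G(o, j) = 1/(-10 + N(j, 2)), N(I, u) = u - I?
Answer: 577/26220 ≈ 0.022006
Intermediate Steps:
G(o, j) = 1/(-8 - j) (G(o, j) = 1/(-10 + (2 - j)) = 1/(-8 - j))
(G(10, 1)/(-76))*21 + 1/(-68 - 47) = (-1/(8 + 1)/(-76))*21 + 1/(-68 - 47) = (-1/9*(-1/76))*21 + 1/(-115) = (-1*1/9*(-1/76))*21 - 1/115 = -1/9*(-1/76)*21 - 1/115 = (1/684)*21 - 1/115 = 7/228 - 1/115 = 577/26220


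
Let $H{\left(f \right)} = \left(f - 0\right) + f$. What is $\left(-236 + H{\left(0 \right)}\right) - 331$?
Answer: $-567$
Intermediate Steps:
$H{\left(f \right)} = 2 f$ ($H{\left(f \right)} = \left(f + 0\right) + f = f + f = 2 f$)
$\left(-236 + H{\left(0 \right)}\right) - 331 = \left(-236 + 2 \cdot 0\right) - 331 = \left(-236 + 0\right) - 331 = -236 - 331 = -567$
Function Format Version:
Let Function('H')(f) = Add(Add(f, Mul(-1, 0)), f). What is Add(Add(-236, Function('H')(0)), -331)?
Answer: -567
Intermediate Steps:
Function('H')(f) = Mul(2, f) (Function('H')(f) = Add(Add(f, 0), f) = Add(f, f) = Mul(2, f))
Add(Add(-236, Function('H')(0)), -331) = Add(Add(-236, Mul(2, 0)), -331) = Add(Add(-236, 0), -331) = Add(-236, -331) = -567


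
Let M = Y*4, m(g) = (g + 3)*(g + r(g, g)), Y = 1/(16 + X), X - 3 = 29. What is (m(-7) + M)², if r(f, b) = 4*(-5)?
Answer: 1682209/144 ≈ 11682.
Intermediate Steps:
X = 32 (X = 3 + 29 = 32)
r(f, b) = -20
Y = 1/48 (Y = 1/(16 + 32) = 1/48 ≈ 0.020833)
m(g) = (-20 + g)*(3 + g) (m(g) = (g + 3)*(g - 20) = (3 + g)*(-20 + g) = (-20 + g)*(3 + g))
M = 1/12 (M = (1/48)*4 = 1/12 ≈ 0.083333)
(m(-7) + M)² = ((-60 + (-7)² - 17*(-7)) + 1/12)² = ((-60 + 49 + 119) + 1/12)² = (108 + 1/12)² = (1297/12)² = 1682209/144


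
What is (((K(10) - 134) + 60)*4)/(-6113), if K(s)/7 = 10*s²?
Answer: -27704/6113 ≈ -4.5320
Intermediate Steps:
K(s) = 70*s² (K(s) = 7*(10*s²) = 70*s²)
(((K(10) - 134) + 60)*4)/(-6113) = (((70*10² - 134) + 60)*4)/(-6113) = (((70*100 - 134) + 60)*4)*(-1/6113) = (((7000 - 134) + 60)*4)*(-1/6113) = ((6866 + 60)*4)*(-1/6113) = (6926*4)*(-1/6113) = 27704*(-1/6113) = -27704/6113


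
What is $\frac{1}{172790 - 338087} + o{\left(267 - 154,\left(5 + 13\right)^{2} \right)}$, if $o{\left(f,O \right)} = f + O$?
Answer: $\frac{72234788}{165297} \approx 437.0$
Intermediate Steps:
$o{\left(f,O \right)} = O + f$
$\frac{1}{172790 - 338087} + o{\left(267 - 154,\left(5 + 13\right)^{2} \right)} = \frac{1}{172790 - 338087} + \left(\left(5 + 13\right)^{2} + \left(267 - 154\right)\right) = \frac{1}{-165297} + \left(18^{2} + \left(267 - 154\right)\right) = - \frac{1}{165297} + \left(324 + 113\right) = - \frac{1}{165297} + 437 = \frac{72234788}{165297}$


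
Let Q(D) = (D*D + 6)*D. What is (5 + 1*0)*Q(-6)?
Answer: -1260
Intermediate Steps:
Q(D) = D*(6 + D**2) (Q(D) = (D**2 + 6)*D = (6 + D**2)*D = D*(6 + D**2))
(5 + 1*0)*Q(-6) = (5 + 1*0)*(-6*(6 + (-6)**2)) = (5 + 0)*(-6*(6 + 36)) = 5*(-6*42) = 5*(-252) = -1260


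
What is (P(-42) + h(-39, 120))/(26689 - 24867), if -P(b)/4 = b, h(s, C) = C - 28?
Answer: 130/911 ≈ 0.14270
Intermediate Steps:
h(s, C) = -28 + C
P(b) = -4*b
(P(-42) + h(-39, 120))/(26689 - 24867) = (-4*(-42) + (-28 + 120))/(26689 - 24867) = (168 + 92)/1822 = 260*(1/1822) = 130/911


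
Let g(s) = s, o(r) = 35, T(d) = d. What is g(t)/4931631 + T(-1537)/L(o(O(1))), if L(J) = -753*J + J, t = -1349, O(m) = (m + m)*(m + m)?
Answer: 7544411167/129800527920 ≈ 0.058123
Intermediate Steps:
O(m) = 4*m**2 (O(m) = (2*m)*(2*m) = 4*m**2)
L(J) = -752*J
g(t)/4931631 + T(-1537)/L(o(O(1))) = -1349/4931631 - 1537/((-752*35)) = -1349*1/4931631 - 1537/(-26320) = -1349/4931631 - 1537*(-1/26320) = -1349/4931631 + 1537/26320 = 7544411167/129800527920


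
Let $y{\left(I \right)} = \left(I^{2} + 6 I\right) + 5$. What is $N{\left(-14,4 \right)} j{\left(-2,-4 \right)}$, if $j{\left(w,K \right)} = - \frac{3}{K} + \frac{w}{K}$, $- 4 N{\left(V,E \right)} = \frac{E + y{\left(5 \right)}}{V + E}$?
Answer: $2$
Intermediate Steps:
$y{\left(I \right)} = 5 + I^{2} + 6 I$
$N{\left(V,E \right)} = - \frac{60 + E}{4 \left(E + V\right)}$ ($N{\left(V,E \right)} = - \frac{\left(E + \left(5 + 5^{2} + 6 \cdot 5\right)\right) \frac{1}{V + E}}{4} = - \frac{\left(E + \left(5 + 25 + 30\right)\right) \frac{1}{E + V}}{4} = - \frac{\left(E + 60\right) \frac{1}{E + V}}{4} = - \frac{\left(60 + E\right) \frac{1}{E + V}}{4} = - \frac{\frac{1}{E + V} \left(60 + E\right)}{4} = - \frac{60 + E}{4 \left(E + V\right)}$)
$N{\left(-14,4 \right)} j{\left(-2,-4 \right)} = \frac{-15 - 1}{4 - 14} \frac{-3 - 2}{-4} = \frac{-15 - 1}{-10} \left(\left(- \frac{1}{4}\right) \left(-5\right)\right) = \left(- \frac{1}{10}\right) \left(-16\right) \frac{5}{4} = \frac{8}{5} \cdot \frac{5}{4} = 2$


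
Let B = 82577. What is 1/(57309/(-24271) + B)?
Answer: 24271/2004169058 ≈ 1.2110e-5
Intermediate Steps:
1/(57309/(-24271) + B) = 1/(57309/(-24271) + 82577) = 1/(57309*(-1/24271) + 82577) = 1/(-57309/24271 + 82577) = 1/(2004169058/24271) = 24271/2004169058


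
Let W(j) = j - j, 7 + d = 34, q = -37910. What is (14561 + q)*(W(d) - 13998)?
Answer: 326839302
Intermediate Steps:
d = 27 (d = -7 + 34 = 27)
W(j) = 0
(14561 + q)*(W(d) - 13998) = (14561 - 37910)*(0 - 13998) = -23349*(-13998) = 326839302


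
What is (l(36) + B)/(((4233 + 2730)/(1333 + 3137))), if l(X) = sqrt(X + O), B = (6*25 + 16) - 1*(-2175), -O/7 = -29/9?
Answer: 3488090/2321 + 1490*sqrt(527)/6963 ≈ 1507.8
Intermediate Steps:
O = 203/9 (O = -(-203)/9 = -7*(-29/9) = 203/9 ≈ 22.556)
B = 2341 (B = (150 + 16) + 2175 = 166 + 2175 = 2341)
l(X) = sqrt(203/9 + X) (l(X) = sqrt(X + 203/9) = sqrt(203/9 + X))
(l(36) + B)/(((4233 + 2730)/(1333 + 3137))) = (sqrt(203 + 9*36)/3 + 2341)/(((4233 + 2730)/(1333 + 3137))) = (sqrt(203 + 324)/3 + 2341)/((6963/4470)) = (sqrt(527)/3 + 2341)/((6963*(1/4470))) = (2341 + sqrt(527)/3)/(2321/1490) = (2341 + sqrt(527)/3)*(1490/2321) = 3488090/2321 + 1490*sqrt(527)/6963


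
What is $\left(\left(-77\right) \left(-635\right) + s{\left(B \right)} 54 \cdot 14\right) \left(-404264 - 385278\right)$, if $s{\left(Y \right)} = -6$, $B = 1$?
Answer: $-35023293578$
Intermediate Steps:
$\left(\left(-77\right) \left(-635\right) + s{\left(B \right)} 54 \cdot 14\right) \left(-404264 - 385278\right) = \left(\left(-77\right) \left(-635\right) + \left(-6\right) 54 \cdot 14\right) \left(-404264 - 385278\right) = \left(48895 - 4536\right) \left(-789542\right) = 44359 \left(-789542\right) = -35023293578$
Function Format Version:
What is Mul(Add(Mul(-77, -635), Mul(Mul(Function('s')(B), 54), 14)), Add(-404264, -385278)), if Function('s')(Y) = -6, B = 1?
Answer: -35023293578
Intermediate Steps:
Mul(Add(Mul(-77, -635), Mul(Mul(Function('s')(B), 54), 14)), Add(-404264, -385278)) = Mul(Add(Mul(-77, -635), Mul(Mul(-6, 54), 14)), Add(-404264, -385278)) = Mul(Add(48895, Mul(-324, 14)), -789542) = Mul(Add(48895, -4536), -789542) = Mul(44359, -789542) = -35023293578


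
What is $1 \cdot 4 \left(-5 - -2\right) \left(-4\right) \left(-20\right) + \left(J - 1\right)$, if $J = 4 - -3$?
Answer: $-954$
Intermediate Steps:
$J = 7$ ($J = 4 + 3 = 7$)
$1 \cdot 4 \left(-5 - -2\right) \left(-4\right) \left(-20\right) + \left(J - 1\right) = 1 \cdot 4 \left(-5 - -2\right) \left(-4\right) \left(-20\right) + \left(7 - 1\right) = 4 \left(-5 + 2\right) \left(-4\right) \left(-20\right) + \left(7 - 1\right) = 4 \left(\left(-3\right) \left(-4\right)\right) \left(-20\right) + 6 = 4 \cdot 12 \left(-20\right) + 6 = 48 \left(-20\right) + 6 = -960 + 6 = -954$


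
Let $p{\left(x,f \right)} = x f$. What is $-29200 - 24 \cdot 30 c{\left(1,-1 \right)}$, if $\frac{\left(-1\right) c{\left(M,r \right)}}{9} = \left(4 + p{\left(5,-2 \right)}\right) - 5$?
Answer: $-100480$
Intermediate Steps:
$p{\left(x,f \right)} = f x$
$c{\left(M,r \right)} = 99$ ($c{\left(M,r \right)} = - 9 \left(\left(4 - 10\right) - 5\right) = - 9 \left(-6 - 5\right) = \left(-9\right) \left(-11\right) = 99$)
$-29200 - 24 \cdot 30 c{\left(1,-1 \right)} = -29200 - 24 \cdot 30 \cdot 99 = -29200 - 720 \cdot 99 = -29200 - 71280 = -100480$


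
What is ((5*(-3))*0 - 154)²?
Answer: 23716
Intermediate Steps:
((5*(-3))*0 - 154)² = (-15*0 - 154)² = (0 - 154)² = (-154)² = 23716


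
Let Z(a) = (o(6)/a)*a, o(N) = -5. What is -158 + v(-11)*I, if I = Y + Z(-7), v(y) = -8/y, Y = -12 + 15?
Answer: -1754/11 ≈ -159.45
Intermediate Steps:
Y = 3
Z(a) = -5 (Z(a) = (-5/a)*a = -5)
I = -2 (I = 3 - 5 = -2)
-158 + v(-11)*I = -158 - 8/(-11)*(-2) = -158 - 8*(-1/11)*(-2) = -158 + (8/11)*(-2) = -158 - 16/11 = -1754/11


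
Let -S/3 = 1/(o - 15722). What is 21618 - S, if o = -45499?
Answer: 441158525/20407 ≈ 21618.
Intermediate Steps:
S = 1/20407 (S = -3/(-45499 - 15722) = -3/(-61221) = -3*(-1/61221) = 1/20407 ≈ 4.9003e-5)
21618 - S = 21618 - 1*1/20407 = 21618 - 1/20407 = 441158525/20407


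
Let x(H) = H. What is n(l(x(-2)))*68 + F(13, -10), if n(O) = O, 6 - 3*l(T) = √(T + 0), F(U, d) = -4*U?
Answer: 84 - 68*I*√2/3 ≈ 84.0 - 32.055*I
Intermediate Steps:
l(T) = 2 - √T/3 (l(T) = 2 - √(T + 0)/3 = 2 - √T/3)
n(l(x(-2)))*68 + F(13, -10) = (2 - I*√2/3)*68 - 4*13 = (2 - I*√2/3)*68 - 52 = (136 - 68*I*√2/3) - 52 = 84 - 68*I*√2/3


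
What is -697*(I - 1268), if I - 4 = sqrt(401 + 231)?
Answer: 881008 - 1394*sqrt(158) ≈ 8.6349e+5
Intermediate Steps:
I = 4 + 2*sqrt(158) (I = 4 + sqrt(401 + 231) = 4 + sqrt(632) = 4 + 2*sqrt(158) ≈ 29.140)
-697*(I - 1268) = -697*((4 + 2*sqrt(158)) - 1268) = -697*(-1264 + 2*sqrt(158)) = 881008 - 1394*sqrt(158)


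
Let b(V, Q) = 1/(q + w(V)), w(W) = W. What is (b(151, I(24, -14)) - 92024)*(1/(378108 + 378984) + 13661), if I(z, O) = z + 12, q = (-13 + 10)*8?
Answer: -120874847476320211/96150684 ≈ -1.2571e+9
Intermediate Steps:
q = -24 (q = -3*8 = -24)
I(z, O) = 12 + z
b(V, Q) = 1/(-24 + V)
(b(151, I(24, -14)) - 92024)*(1/(378108 + 378984) + 13661) = (1/(-24 + 151) - 92024)*(1/(378108 + 378984) + 13661) = (1/127 - 92024)*(1/757092 + 13661) = -11687047/127*10342633813/757092 = -120874847476320211/96150684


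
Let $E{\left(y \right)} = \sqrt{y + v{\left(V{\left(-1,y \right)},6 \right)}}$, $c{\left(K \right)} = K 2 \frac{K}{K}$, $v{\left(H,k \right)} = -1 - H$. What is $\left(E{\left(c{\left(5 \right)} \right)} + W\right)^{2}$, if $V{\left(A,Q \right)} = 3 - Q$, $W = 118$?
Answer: $14884$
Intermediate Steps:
$c{\left(K \right)} = 2 K$ ($c{\left(K \right)} = 2 K 1 = 2 K$)
$E{\left(y \right)} = \sqrt{-4 + 2 y}$ ($E{\left(y \right)} = \sqrt{y - \left(4 - y\right)} = \sqrt{y + \left(-1 + \left(-3 + y\right)\right)} = \sqrt{y + \left(-4 + y\right)} = \sqrt{-4 + 2 y}$)
$\left(E{\left(c{\left(5 \right)} \right)} + W\right)^{2} = \left(\sqrt{-4 + 2 \cdot 2 \cdot 5} + 118\right)^{2} = \left(\sqrt{-4 + 2 \cdot 10} + 118\right)^{2} = \left(\sqrt{-4 + 20} + 118\right)^{2} = \left(\sqrt{16} + 118\right)^{2} = \left(4 + 118\right)^{2} = 122^{2} = 14884$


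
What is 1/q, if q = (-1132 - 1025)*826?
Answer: -1/1781682 ≈ -5.6127e-7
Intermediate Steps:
q = -1781682 (q = -2157*826 = -1781682)
1/q = 1/(-1781682) = -1/1781682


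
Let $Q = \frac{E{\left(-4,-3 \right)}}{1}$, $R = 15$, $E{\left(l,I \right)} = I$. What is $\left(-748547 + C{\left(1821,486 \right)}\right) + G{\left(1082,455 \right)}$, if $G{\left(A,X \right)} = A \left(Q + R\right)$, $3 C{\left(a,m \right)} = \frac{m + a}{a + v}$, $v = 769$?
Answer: $- \frac{1905107401}{2590} \approx -7.3556 \cdot 10^{5}$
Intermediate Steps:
$Q = -3$ ($Q = - \frac{3}{1} = \left(-3\right) 1 = -3$)
$C{\left(a,m \right)} = \frac{a + m}{3 \left(769 + a\right)}$ ($C{\left(a,m \right)} = \frac{\left(m + a\right) \frac{1}{a + 769}}{3} = \frac{\left(a + m\right) \frac{1}{769 + a}}{3} = \frac{\frac{1}{769 + a} \left(a + m\right)}{3} = \frac{a + m}{3 \left(769 + a\right)}$)
$G{\left(A,X \right)} = 12 A$ ($G{\left(A,X \right)} = A \left(-3 + 15\right) = A 12 = 12 A$)
$\left(-748547 + C{\left(1821,486 \right)}\right) + G{\left(1082,455 \right)} = \left(-748547 + \frac{1821 + 486}{3 \left(769 + 1821\right)}\right) + 12 \cdot 1082 = \left(-748547 + \frac{1}{3} \cdot \frac{1}{2590} \cdot 2307\right) + 12984 = \left(-748547 + \frac{769}{2590}\right) + 12984 = - \frac{1938735961}{2590} + 12984 = - \frac{1905107401}{2590}$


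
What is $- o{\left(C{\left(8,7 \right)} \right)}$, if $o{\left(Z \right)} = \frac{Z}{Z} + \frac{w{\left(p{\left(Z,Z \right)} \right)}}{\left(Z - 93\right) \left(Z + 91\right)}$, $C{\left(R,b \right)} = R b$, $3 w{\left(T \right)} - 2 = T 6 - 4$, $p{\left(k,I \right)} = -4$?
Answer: $- \frac{16343}{16317} \approx -1.0016$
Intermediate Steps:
$w{\left(T \right)} = - \frac{2}{3} + 2 T$ ($w{\left(T \right)} = \frac{2}{3} + \frac{T 6 - 4}{3} = \frac{2}{3} + \frac{6 T - 4}{3} = \frac{2}{3} + \frac{-4 + 6 T}{3} = \frac{2}{3} + \left(- \frac{4}{3} + 2 T\right) = - \frac{2}{3} + 2 T$)
$o{\left(Z \right)} = 1 - \frac{26}{3 \left(-93 + Z\right) \left(91 + Z\right)}$ ($o{\left(Z \right)} = \frac{Z}{Z} + \frac{- \frac{2}{3} + 2 \left(-4\right)}{\left(Z - 93\right) \left(Z + 91\right)} = 1 + \frac{- \frac{2}{3} - 8}{\left(-93 + Z\right) \left(91 + Z\right)} = 1 - \frac{26 \frac{1}{\left(-93 + Z\right) \left(91 + Z\right)}}{3} = 1 - \frac{26}{3 \left(-93 + Z\right) \left(91 + Z\right)}$)
$- o{\left(C{\left(8,7 \right)} \right)} = - \frac{\frac{25415}{3} - \left(8 \cdot 7\right)^{2} + 2 \cdot 8 \cdot 7}{8463 - \left(8 \cdot 7\right)^{2} + 2 \cdot 8 \cdot 7} = - \frac{\frac{25415}{3} - 56^{2} + 2 \cdot 56}{8463 - 56^{2} + 2 \cdot 56} = - \frac{\frac{25415}{3} - 3136 + 112}{8463 - 3136 + 112} = - \frac{16343}{5439 \cdot 3} = \left(-1\right) \frac{16343}{16317} = - \frac{16343}{16317}$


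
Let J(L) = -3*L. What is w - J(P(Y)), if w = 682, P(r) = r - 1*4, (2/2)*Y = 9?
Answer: 697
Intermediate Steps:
Y = 9
P(r) = -4 + r (P(r) = r - 4 = -4 + r)
w - J(P(Y)) = 682 - (-3)*(-4 + 9) = 682 - (-3)*5 = 682 - 1*(-15) = 682 + 15 = 697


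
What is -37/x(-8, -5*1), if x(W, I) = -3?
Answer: 37/3 ≈ 12.333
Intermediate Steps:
-37/x(-8, -5*1) = -37/(-3) = -37*(-⅓) = 37/3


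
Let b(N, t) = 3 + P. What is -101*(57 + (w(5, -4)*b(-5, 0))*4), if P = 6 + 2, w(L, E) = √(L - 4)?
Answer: -10201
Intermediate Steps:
w(L, E) = √(-4 + L)
P = 8
b(N, t) = 11 (b(N, t) = 3 + 8 = 11)
-101*(57 + (w(5, -4)*b(-5, 0))*4) = -101*(57 + (√(-4 + 5)*11)*4) = -101*(57 + (√1*11)*4) = -101*(57 + (1*11)*4) = -101*(57 + 11*4) = -101*(57 + 44) = -101*101 = -10201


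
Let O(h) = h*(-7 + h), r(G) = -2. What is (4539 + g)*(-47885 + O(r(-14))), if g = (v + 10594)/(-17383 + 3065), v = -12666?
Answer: -1555473442979/7159 ≈ -2.1728e+8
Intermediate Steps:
g = 1036/7159 (g = (-12666 + 10594)/(-17383 + 3065) = -2072/(-14318) = -2072*(-1/14318) = 1036/7159 ≈ 0.14471)
(4539 + g)*(-47885 + O(r(-14))) = (4539 + 1036/7159)*(-47885 - 2*(-7 - 2)) = 32495737*(-47885 - 2*(-9))/7159 = 32495737*(-47885 + 18)/7159 = (32495737/7159)*(-47867) = -1555473442979/7159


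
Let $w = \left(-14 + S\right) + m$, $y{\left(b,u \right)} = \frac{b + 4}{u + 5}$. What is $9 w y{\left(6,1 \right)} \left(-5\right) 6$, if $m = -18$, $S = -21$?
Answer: $23850$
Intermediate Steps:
$y{\left(b,u \right)} = \frac{4 + b}{5 + u}$
$w = -53$ ($w = \left(-14 - 21\right) - 18 = -35 - 18 = -53$)
$9 w y{\left(6,1 \right)} \left(-5\right) 6 = 9 \left(-53\right) \frac{4 + 6}{5 + 1} \left(-5\right) 6 = - 477 \cdot \frac{1}{6} \cdot 10 \left(-5\right) 6 = - 477 \cdot \frac{5}{3} \left(-5\right) 6 = - 477 \left(\left(- \frac{25}{3}\right) 6\right) = \left(-477\right) \left(-50\right) = 23850$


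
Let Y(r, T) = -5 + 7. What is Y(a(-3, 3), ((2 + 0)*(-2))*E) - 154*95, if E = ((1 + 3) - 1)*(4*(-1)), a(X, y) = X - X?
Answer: -14628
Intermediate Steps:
a(X, y) = 0
E = -12 (E = (4 - 1)*(-4) = 3*(-4) = -12)
Y(r, T) = 2
Y(a(-3, 3), ((2 + 0)*(-2))*E) - 154*95 = 2 - 154*95 = 2 - 14630 = -14628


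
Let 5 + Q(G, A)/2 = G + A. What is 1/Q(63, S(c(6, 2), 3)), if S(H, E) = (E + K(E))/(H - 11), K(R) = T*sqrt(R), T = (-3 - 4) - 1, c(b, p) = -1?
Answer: 1386/160019 - 16*sqrt(3)/160019 ≈ 0.0084883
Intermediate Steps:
T = -8 (T = -7 - 1 = -8)
K(R) = -8*sqrt(R)
S(H, E) = (E - 8*sqrt(E))/(-11 + H) (S(H, E) = (E - 8*sqrt(E))/(H - 11) = (E - 8*sqrt(E))/(-11 + H))
Q(G, A) = -10 + 2*A + 2*G (Q(G, A) = -10 + 2*(G + A) = -10 + 2*(A + G) = -10 + (2*A + 2*G) = -10 + 2*A + 2*G)
1/Q(63, S(c(6, 2), 3)) = 1/(-10 + 2*((3 - 8*sqrt(3))/(-11 - 1)) + 2*63) = 1/(-10 + 2*((3 - 8*sqrt(3))/(-12)) + 126) = 1/(-10 + 2*(-(3 - 8*sqrt(3))/12) + 126) = 1/(-10 + 2*(-1/4 + 2*sqrt(3)/3) + 126) = 1/(-10 + (-1/2 + 4*sqrt(3)/3) + 126) = 1/(231/2 + 4*sqrt(3)/3)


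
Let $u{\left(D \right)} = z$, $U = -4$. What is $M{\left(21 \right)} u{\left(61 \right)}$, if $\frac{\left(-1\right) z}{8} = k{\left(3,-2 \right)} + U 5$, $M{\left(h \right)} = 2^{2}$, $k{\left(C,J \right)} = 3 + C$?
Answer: $448$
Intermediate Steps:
$M{\left(h \right)} = 4$
$z = 112$ ($z = - 8 \left(\left(3 + 3\right) - 20\right) = - 8 \left(6 - 20\right) = \left(-8\right) \left(-14\right) = 112$)
$u{\left(D \right)} = 112$
$M{\left(21 \right)} u{\left(61 \right)} = 4 \cdot 112 = 448$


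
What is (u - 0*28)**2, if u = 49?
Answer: 2401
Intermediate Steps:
(u - 0*28)**2 = (49 - 0*28)**2 = (49 - 1*0)**2 = (49 + 0)**2 = 49**2 = 2401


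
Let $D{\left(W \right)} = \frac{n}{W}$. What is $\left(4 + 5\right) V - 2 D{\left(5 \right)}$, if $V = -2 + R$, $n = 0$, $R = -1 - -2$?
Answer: $-9$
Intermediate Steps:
$R = 1$ ($R = -1 + 2 = 1$)
$V = -1$ ($V = -2 + 1 = -1$)
$D{\left(W \right)} = 0$ ($D{\left(W \right)} = \frac{0}{W} = 0$)
$\left(4 + 5\right) V - 2 D{\left(5 \right)} = \left(4 + 5\right) \left(-1\right) - 0 = 9 \left(-1\right) + 0 = -9 + 0 = -9$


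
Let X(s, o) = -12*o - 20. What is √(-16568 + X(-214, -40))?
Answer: 2*I*√4027 ≈ 126.92*I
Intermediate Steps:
X(s, o) = -20 - 12*o
√(-16568 + X(-214, -40)) = √(-16568 + (-20 - 12*(-40))) = √(-16568 + (-20 + 480)) = √(-16568 + 460) = √(-16108) = 2*I*√4027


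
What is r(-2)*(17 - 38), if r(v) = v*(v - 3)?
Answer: -210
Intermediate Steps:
r(v) = v*(-3 + v)
r(-2)*(17 - 38) = (-2*(-3 - 2))*(17 - 38) = -2*(-5)*(-21) = 10*(-21) = -210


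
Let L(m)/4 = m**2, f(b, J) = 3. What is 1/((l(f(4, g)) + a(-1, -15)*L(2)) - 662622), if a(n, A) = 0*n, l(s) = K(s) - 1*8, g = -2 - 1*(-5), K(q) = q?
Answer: -1/662627 ≈ -1.5091e-6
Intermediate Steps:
g = 3 (g = -2 + 5 = 3)
l(s) = -8 + s (l(s) = s - 1*8 = s - 8 = -8 + s)
a(n, A) = 0
L(m) = 4*m**2
1/((l(f(4, g)) + a(-1, -15)*L(2)) - 662622) = 1/(((-8 + 3) + 0*(4*2**2)) - 662622) = 1/((-5 + 0*(4*4)) - 662622) = 1/((-5 + 0*16) - 662622) = 1/((-5 + 0) - 662622) = 1/(-5 - 662622) = 1/(-662627) = -1/662627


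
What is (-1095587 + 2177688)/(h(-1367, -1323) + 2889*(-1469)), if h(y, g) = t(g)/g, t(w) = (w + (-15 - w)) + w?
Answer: -477206541/1871577535 ≈ -0.25498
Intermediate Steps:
t(w) = -15 + w
h(y, g) = (-15 + g)/g
(-1095587 + 2177688)/(h(-1367, -1323) + 2889*(-1469)) = (-1095587 + 2177688)/((-15 - 1323)/(-1323) + 2889*(-1469)) = 1082101/(-1/1323*(-1338) - 4243941) = 1082101/(446/441 - 4243941) = 1082101/(-1871577535/441) = 1082101*(-441/1871577535) = -477206541/1871577535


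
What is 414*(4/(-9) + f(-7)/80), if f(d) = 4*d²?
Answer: 8303/10 ≈ 830.30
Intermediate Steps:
414*(4/(-9) + f(-7)/80) = 414*(4/(-9) + (4*(-7)²)/80) = 414*(4*(-⅑) + (4*49)*(1/80)) = 414*(-4/9 + 196*(1/80)) = 414*(-4/9 + 49/20) = 414*(361/180) = 8303/10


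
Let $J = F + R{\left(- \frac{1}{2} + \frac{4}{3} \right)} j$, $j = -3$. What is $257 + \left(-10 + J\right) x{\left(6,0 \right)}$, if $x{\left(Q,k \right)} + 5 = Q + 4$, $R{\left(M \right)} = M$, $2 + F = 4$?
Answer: $\frac{409}{2} \approx 204.5$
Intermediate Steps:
$F = 2$ ($F = -2 + 4 = 2$)
$x{\left(Q,k \right)} = -1 + Q$ ($x{\left(Q,k \right)} = -5 + \left(Q + 4\right) = -5 + \left(4 + Q\right) = -1 + Q$)
$J = - \frac{1}{2}$ ($J = 2 + \left(- \frac{1}{2} + \frac{4}{3}\right) \left(-3\right) = 2 + \frac{5}{6} \left(-3\right) = 2 - \frac{5}{2} = - \frac{1}{2} \approx -0.5$)
$257 + \left(-10 + J\right) x{\left(6,0 \right)} = 257 + \left(-10 - \frac{1}{2}\right) \left(-1 + 6\right) = 257 - \frac{105}{2} = \frac{409}{2}$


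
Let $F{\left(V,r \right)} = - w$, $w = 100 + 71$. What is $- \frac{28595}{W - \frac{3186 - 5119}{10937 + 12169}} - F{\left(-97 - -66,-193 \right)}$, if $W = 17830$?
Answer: $\frac{9969741579}{58854559} \approx 169.4$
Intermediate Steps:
$w = 171$
$F{\left(V,r \right)} = -171$ ($F{\left(V,r \right)} = \left(-1\right) 171 = -171$)
$- \frac{28595}{W - \frac{3186 - 5119}{10937 + 12169}} - F{\left(-97 - -66,-193 \right)} = - \frac{28595}{17830 - \frac{3186 - 5119}{10937 + 12169}} - -171 = - \frac{28595}{17830 - - \frac{1933}{23106}} + 171 = - \frac{28595}{17830 + \frac{1933}{23106}} + 171 = - \frac{28595}{\frac{411981913}{23106}} + 171 = \left(-28595\right) \frac{23106}{411981913} + 171 = - \frac{94388010}{58854559} + 171 = \frac{9969741579}{58854559}$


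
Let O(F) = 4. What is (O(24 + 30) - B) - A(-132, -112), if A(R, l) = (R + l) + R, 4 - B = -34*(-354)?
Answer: 12412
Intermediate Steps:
B = -12032 (B = 4 - (-34)*(-354) = 4 - 1*12036 = 4 - 12036 = -12032)
A(R, l) = l + 2*R
(O(24 + 30) - B) - A(-132, -112) = (4 - 1*(-12032)) - (-112 + 2*(-132)) = (4 + 12032) - (-112 - 264) = 12036 - 1*(-376) = 12036 + 376 = 12412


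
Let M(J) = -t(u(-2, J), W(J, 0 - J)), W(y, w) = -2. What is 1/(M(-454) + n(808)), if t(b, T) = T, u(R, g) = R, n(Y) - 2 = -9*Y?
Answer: -1/7268 ≈ -0.00013759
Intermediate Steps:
n(Y) = 2 - 9*Y
M(J) = 2 (M(J) = -1*(-2) = 2)
1/(M(-454) + n(808)) = 1/(2 + (2 - 9*808)) = 1/(2 + (2 - 7272)) = 1/(2 - 7270) = 1/(-7268) = -1/7268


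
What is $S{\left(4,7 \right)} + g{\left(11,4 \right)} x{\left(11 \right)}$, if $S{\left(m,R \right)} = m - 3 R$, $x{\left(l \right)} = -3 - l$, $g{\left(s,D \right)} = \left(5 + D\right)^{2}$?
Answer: $-1151$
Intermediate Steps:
$S{\left(4,7 \right)} + g{\left(11,4 \right)} x{\left(11 \right)} = \left(4 - 21\right) + \left(5 + 4\right)^{2} \left(-3 - 11\right) = \left(4 - 21\right) + 9^{2} \left(-3 - 11\right) = -17 + 81 \left(-14\right) = -17 - 1134 = -1151$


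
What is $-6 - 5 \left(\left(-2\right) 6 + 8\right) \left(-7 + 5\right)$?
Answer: $-46$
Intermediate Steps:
$-6 - 5 \left(\left(-2\right) 6 + 8\right) \left(-7 + 5\right) = -6 - 5 \left(-12 + 8\right) \left(-2\right) = -6 - 5 \left(\left(-4\right) \left(-2\right)\right) = -6 - 40 = -46$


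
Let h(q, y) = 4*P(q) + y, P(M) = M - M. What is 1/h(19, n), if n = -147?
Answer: -1/147 ≈ -0.0068027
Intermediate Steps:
P(M) = 0
h(q, y) = y (h(q, y) = 4*0 + y = 0 + y = y)
1/h(19, n) = 1/(-147) = -1/147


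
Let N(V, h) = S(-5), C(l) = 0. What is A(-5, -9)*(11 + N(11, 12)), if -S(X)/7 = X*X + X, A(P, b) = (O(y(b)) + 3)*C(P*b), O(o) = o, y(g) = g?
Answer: 0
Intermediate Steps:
A(P, b) = 0 (A(P, b) = (b + 3)*0 = (3 + b)*0 = 0)
S(X) = -7*X - 7*X² (S(X) = -7*(X*X + X) = -7*(X² + X) = -7*(X + X²) = -7*X - 7*X²)
N(V, h) = -140 (N(V, h) = -7*(-5)*(1 - 5) = -7*(-5)*(-4) = -140)
A(-5, -9)*(11 + N(11, 12)) = 0*(11 - 140) = 0*(-129) = 0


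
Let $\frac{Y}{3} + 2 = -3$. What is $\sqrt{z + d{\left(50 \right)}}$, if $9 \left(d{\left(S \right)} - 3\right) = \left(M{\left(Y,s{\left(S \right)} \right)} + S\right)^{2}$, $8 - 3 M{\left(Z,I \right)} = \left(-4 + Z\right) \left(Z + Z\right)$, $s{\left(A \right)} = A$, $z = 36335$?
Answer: $\frac{\sqrt{3113122}}{9} \approx 196.04$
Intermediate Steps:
$Y = -15$ ($Y = -6 + 3 \left(-3\right) = -6 - 9 = -15$)
$M{\left(Z,I \right)} = \frac{8}{3} - \frac{2 Z \left(-4 + Z\right)}{3}$ ($M{\left(Z,I \right)} = \frac{8}{3} - \frac{\left(-4 + Z\right) \left(Z + Z\right)}{3} = \frac{8}{3} - \frac{\left(-4 + Z\right) 2 Z}{3} = \frac{8}{3} - \frac{2 Z \left(-4 + Z\right)}{3}$)
$d{\left(S \right)} = 3 + \frac{\left(- \frac{562}{3} + S\right)^{2}}{9}$ ($d{\left(S \right)} = 3 + \frac{\left(\left(\frac{8}{3} - \frac{2 \left(-15\right)^{2}}{3} + \frac{8}{3} \left(-15\right)\right) + S\right)^{2}}{9} = 3 + \frac{\left(\left(\frac{8}{3} - 150 - 40\right) + S\right)^{2}}{9} = 3 + \frac{\left(- \frac{562}{3} + S\right)^{2}}{9}$)
$\sqrt{z + d{\left(50 \right)}} = \sqrt{36335 + \left(3 + \frac{\left(-562 + 3 \cdot 50\right)^{2}}{81}\right)} = \sqrt{36335 + \left(3 + \frac{\left(-562 + 150\right)^{2}}{81}\right)} = \sqrt{36335 + \left(3 + \frac{\left(-412\right)^{2}}{81}\right)} = \sqrt{36335 + \left(3 + \frac{1}{81} \cdot 169744\right)} = \sqrt{36335 + \left(3 + \frac{169744}{81}\right)} = \sqrt{36335 + \frac{169987}{81}} = \sqrt{\frac{3113122}{81}} = \frac{\sqrt{3113122}}{9}$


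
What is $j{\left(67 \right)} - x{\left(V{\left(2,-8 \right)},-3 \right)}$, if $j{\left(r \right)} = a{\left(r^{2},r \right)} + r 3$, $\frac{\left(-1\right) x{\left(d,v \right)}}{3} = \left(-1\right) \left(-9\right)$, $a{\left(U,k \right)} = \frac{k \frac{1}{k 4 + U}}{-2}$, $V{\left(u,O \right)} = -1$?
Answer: $\frac{32375}{142} \approx 227.99$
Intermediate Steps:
$a{\left(U,k \right)} = - \frac{k}{2 \left(U + 4 k\right)}$ ($a{\left(U,k \right)} = \frac{k}{4 k + U} \left(- \frac{1}{2}\right) = \frac{k}{U + 4 k} \left(- \frac{1}{2}\right) = - \frac{k}{2 \left(U + 4 k\right)}$)
$x{\left(d,v \right)} = -27$ ($x{\left(d,v \right)} = - 3 \left(\left(-1\right) \left(-9\right)\right) = \left(-3\right) 9 = -27$)
$j{\left(r \right)} = 3 r - \frac{r}{2 r^{2} + 8 r}$ ($j{\left(r \right)} = - \frac{r}{2 r^{2} + 8 r} + r 3 = - \frac{r}{2 r^{2} + 8 r} + 3 r = 3 r - \frac{r}{2 r^{2} + 8 r}$)
$j{\left(67 \right)} - x{\left(V{\left(2,-8 \right)},-3 \right)} = \frac{-1 + 6 \cdot 67 \left(4 + 67\right)}{2 \left(4 + 67\right)} - -27 = \frac{-1 + 6 \cdot 67 \cdot 71}{2 \cdot 71} + 27 = \frac{1}{2} \cdot \frac{1}{71} \left(-1 + 28542\right) + 27 = \frac{1}{2} \cdot \frac{1}{71} \cdot 28541 + 27 = \frac{28541}{142} + 27 = \frac{32375}{142}$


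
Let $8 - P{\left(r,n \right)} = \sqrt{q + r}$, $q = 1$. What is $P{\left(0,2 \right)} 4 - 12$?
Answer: $16$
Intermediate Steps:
$P{\left(r,n \right)} = 8 - \sqrt{1 + r}$
$P{\left(0,2 \right)} 4 - 12 = \left(8 - \sqrt{1 + 0}\right) 4 - 12 = \left(8 - \sqrt{1}\right) 4 - 12 = \left(8 - 1\right) 4 - 12 = 7 \cdot 4 - 12 = 28 - 12 = 16$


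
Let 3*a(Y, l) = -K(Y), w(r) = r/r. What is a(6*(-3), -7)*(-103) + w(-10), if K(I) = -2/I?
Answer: 130/27 ≈ 4.8148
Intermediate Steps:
w(r) = 1
a(Y, l) = 2/(3*Y) (a(Y, l) = (-(-2)/Y)/3 = (2/Y)/3 = 2/(3*Y))
a(6*(-3), -7)*(-103) + w(-10) = (2/(3*((6*(-3)))))*(-103) + 1 = ((⅔)/(-18))*(-103) + 1 = ((⅔)*(-1/18))*(-103) + 1 = -1/27*(-103) + 1 = 103/27 + 1 = 130/27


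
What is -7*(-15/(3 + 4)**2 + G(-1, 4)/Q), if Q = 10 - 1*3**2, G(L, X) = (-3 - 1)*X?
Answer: 799/7 ≈ 114.14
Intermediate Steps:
G(L, X) = -4*X
Q = 1 (Q = 10 - 1*9 = 10 - 9 = 1)
-7*(-15/(3 + 4)**2 + G(-1, 4)/Q) = -7*(-15/(3 + 4)**2 - 4*4/1) = -7*(-15/(7**2) - 16*1) = -7*(-15/49 - 16) = -7*(-799/49) = 799/7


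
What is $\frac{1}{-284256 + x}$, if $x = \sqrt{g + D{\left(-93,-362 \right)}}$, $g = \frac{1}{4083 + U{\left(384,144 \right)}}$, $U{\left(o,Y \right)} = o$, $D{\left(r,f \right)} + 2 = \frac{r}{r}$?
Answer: $- \frac{90697968}{25781441592127} - \frac{i \sqrt{19949622}}{360940182289778} \approx -3.518 \cdot 10^{-6} - 1.2375 \cdot 10^{-11} i$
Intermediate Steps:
$D{\left(r,f \right)} = -1$ ($D{\left(r,f \right)} = -2 + \frac{r}{r} = -2 + 1 = -1$)
$g = \frac{1}{4467}$ ($g = \frac{1}{4083 + 384} = \frac{1}{4467} \approx 0.00022386$)
$x = \frac{i \sqrt{19949622}}{4467}$ ($x = \sqrt{\frac{1}{4467} - 1} = \sqrt{- \frac{4466}{4467}} = \frac{i \sqrt{19949622}}{4467} \approx 0.99989 i$)
$\frac{1}{-284256 + x} = \frac{1}{-284256 + \frac{i \sqrt{19949622}}{4467}}$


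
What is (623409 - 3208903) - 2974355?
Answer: -5559849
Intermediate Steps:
(623409 - 3208903) - 2974355 = -2585494 - 2974355 = -5559849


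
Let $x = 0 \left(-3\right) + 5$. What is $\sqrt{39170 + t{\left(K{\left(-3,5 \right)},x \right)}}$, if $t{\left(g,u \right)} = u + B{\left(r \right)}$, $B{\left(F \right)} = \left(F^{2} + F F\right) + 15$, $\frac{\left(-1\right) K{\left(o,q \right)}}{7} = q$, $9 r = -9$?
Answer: $2 \sqrt{9798} \approx 197.97$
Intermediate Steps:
$r = -1$ ($r = \frac{1}{9} \left(-9\right) = -1$)
$K{\left(o,q \right)} = - 7 q$
$B{\left(F \right)} = 15 + 2 F^{2}$ ($B{\left(F \right)} = \left(F^{2} + F^{2}\right) + 15 = 2 F^{2} + 15 = 15 + 2 F^{2}$)
$x = 5$ ($x = 0 + 5 = 5$)
$t{\left(g,u \right)} = 17 + u$ ($t{\left(g,u \right)} = u + \left(15 + 2 \left(-1\right)^{2}\right) = u + \left(15 + 2 \cdot 1\right) = u + \left(15 + 2\right) = u + 17 = 17 + u$)
$\sqrt{39170 + t{\left(K{\left(-3,5 \right)},x \right)}} = \sqrt{39170 + \left(17 + 5\right)} = \sqrt{39170 + 22} = \sqrt{39192} = 2 \sqrt{9798}$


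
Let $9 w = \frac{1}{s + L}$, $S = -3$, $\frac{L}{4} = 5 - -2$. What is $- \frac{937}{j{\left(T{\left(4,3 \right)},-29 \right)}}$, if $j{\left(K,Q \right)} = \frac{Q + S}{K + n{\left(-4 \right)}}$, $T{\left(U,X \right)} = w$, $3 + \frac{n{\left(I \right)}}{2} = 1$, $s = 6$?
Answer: $- \frac{1145951}{9792} \approx -117.03$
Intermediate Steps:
$n{\left(I \right)} = -4$ ($n{\left(I \right)} = -6 + 2 \cdot 1 = -6 + 2 = -4$)
$L = 28$ ($L = 4 \left(5 - -2\right) = 4 \left(5 + 2\right) = 4 \cdot 7 = 28$)
$w = \frac{1}{306}$ ($w = \frac{1}{9 \left(6 + 28\right)} = \frac{1}{9 \cdot 34} = \frac{1}{9} \cdot \frac{1}{34} = \frac{1}{306} \approx 0.003268$)
$T{\left(U,X \right)} = \frac{1}{306}$
$j{\left(K,Q \right)} = \frac{-3 + Q}{-4 + K}$ ($j{\left(K,Q \right)} = \frac{Q - 3}{K - 4} = \frac{-3 + Q}{-4 + K}$)
$- \frac{937}{j{\left(T{\left(4,3 \right)},-29 \right)}} = - \frac{937}{\frac{1}{-4 + \frac{1}{306}} \left(-3 - 29\right)} = - \frac{937}{\frac{1}{- \frac{1223}{306}} \left(-32\right)} = - \frac{937}{\left(- \frac{306}{1223}\right) \left(-32\right)} = - \frac{937}{\frac{9792}{1223}} = \left(-937\right) \frac{1223}{9792} = - \frac{1145951}{9792}$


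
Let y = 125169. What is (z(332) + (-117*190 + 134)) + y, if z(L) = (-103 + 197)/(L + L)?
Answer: 34220283/332 ≈ 1.0307e+5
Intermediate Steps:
z(L) = 47/L (z(L) = 94/((2*L)) = 94*(1/(2*L)) = 47/L)
(z(332) + (-117*190 + 134)) + y = (47/332 + (-117*190 + 134)) + 125169 = (47*(1/332) + (-22230 + 134)) + 125169 = (47/332 - 22096) + 125169 = -7335825/332 + 125169 = 34220283/332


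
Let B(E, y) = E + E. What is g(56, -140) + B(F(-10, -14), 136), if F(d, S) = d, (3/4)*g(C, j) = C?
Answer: 164/3 ≈ 54.667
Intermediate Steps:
g(C, j) = 4*C/3
B(E, y) = 2*E
g(56, -140) + B(F(-10, -14), 136) = (4/3)*56 + 2*(-10) = 224/3 - 20 = 164/3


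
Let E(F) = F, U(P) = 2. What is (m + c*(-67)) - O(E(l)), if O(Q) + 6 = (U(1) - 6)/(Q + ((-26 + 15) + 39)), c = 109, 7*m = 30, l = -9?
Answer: -969903/133 ≈ -7292.5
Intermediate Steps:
m = 30/7 (m = (⅐)*30 = 30/7 ≈ 4.2857)
O(Q) = -6 - 4/(28 + Q) (O(Q) = -6 + (2 - 6)/(Q + ((-26 + 15) + 39)) = -6 - 4/(Q + (-11 + 39)) = -6 - 4/(Q + 28) = -6 - 4/(28 + Q))
(m + c*(-67)) - O(E(l)) = (30/7 + 109*(-67)) - 2*(-86 - 3*(-9))/(28 - 9) = (30/7 - 7303) - 2*(-86 + 27)/19 = -51091/7 - 2*(-59)/19 = -51091/7 - 1*(-118/19) = -51091/7 + 118/19 = -969903/133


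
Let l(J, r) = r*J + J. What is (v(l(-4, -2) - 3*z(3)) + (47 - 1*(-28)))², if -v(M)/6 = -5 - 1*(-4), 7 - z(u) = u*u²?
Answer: 6561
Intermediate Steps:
l(J, r) = J + J*r (l(J, r) = J*r + J = J + J*r)
z(u) = 7 - u³ (z(u) = 7 - u*u² = 7 - u³)
v(M) = 6 (v(M) = -6*(-5 - 1*(-4)) = -6*(-5 + 4) = -6*(-1) = 6)
(v(l(-4, -2) - 3*z(3)) + (47 - 1*(-28)))² = (6 + (47 - 1*(-28)))² = (6 + (47 + 28))² = (6 + 75)² = 81² = 6561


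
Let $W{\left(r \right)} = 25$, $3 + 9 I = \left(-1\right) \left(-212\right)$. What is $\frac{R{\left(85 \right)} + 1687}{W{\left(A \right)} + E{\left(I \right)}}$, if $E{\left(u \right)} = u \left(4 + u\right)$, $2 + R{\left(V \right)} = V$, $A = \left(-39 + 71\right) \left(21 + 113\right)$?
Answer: $\frac{14337}{5323} \approx 2.6934$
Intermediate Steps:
$I = \frac{209}{9}$ ($I = - \frac{1}{3} + \frac{\left(-1\right) \left(-212\right)}{9} = - \frac{1}{3} + \frac{1}{9} \cdot 212 = - \frac{1}{3} + \frac{212}{9} = \frac{209}{9} \approx 23.222$)
$A = 4288$ ($A = 32 \cdot 134 = 4288$)
$R{\left(V \right)} = -2 + V$
$\frac{R{\left(85 \right)} + 1687}{W{\left(A \right)} + E{\left(I \right)}} = \frac{\left(-2 + 85\right) + 1687}{25 + \frac{209 \left(4 + \frac{209}{9}\right)}{9}} = \frac{83 + 1687}{25 + \frac{209}{9} \cdot \frac{245}{9}} = \frac{1770}{25 + \frac{51205}{81}} = \frac{1770}{\frac{53230}{81}} = 1770 \cdot \frac{81}{53230} = \frac{14337}{5323}$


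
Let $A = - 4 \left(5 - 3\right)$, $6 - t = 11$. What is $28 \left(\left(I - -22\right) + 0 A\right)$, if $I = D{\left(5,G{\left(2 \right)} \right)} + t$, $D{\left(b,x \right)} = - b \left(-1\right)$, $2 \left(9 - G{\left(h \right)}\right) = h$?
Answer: $616$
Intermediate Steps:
$t = -5$ ($t = 6 - 11 = -5$)
$G{\left(h \right)} = 9 - \frac{h}{2}$
$D{\left(b,x \right)} = b$
$A = -8$ ($A = \left(-4\right) 2 = -8$)
$I = 0$ ($I = 5 - 5 = 0$)
$28 \left(\left(I - -22\right) + 0 A\right) = 28 \left(\left(0 - -22\right) + 0 \left(-8\right)\right) = 28 \left(\left(0 + 22\right) + 0\right) = 28 \left(22 + 0\right) = 28 \cdot 22 = 616$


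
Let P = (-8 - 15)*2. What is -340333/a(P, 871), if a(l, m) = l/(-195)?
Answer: -66364935/46 ≈ -1.4427e+6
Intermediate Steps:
P = -46 (P = -23*2 = -46)
a(l, m) = -l/195 (a(l, m) = l*(-1/195) = -l/195)
-340333/a(P, 871) = -340333/((-1/195*(-46))) = -340333/46/195 = -340333*195/46 = -66364935/46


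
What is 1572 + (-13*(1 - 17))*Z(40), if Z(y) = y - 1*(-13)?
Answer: 12596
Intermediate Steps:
Z(y) = 13 + y (Z(y) = y + 13 = 13 + y)
1572 + (-13*(1 - 17))*Z(40) = 1572 + (-13*(1 - 17))*(13 + 40) = 1572 - 13*(-16)*53 = 1572 + 208*53 = 1572 + 11024 = 12596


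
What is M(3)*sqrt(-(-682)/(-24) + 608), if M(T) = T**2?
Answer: 3*sqrt(20865)/2 ≈ 216.67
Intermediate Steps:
M(3)*sqrt(-(-682)/(-24) + 608) = 3**2*sqrt(-(-682)/(-24) + 608) = 9*sqrt(-(-682)*(-1)/24 + 608) = 9*sqrt(-31*11/12 + 608) = 9*sqrt(-341/12 + 608) = 9*sqrt(6955/12) = 9*(sqrt(20865)/6) = 3*sqrt(20865)/2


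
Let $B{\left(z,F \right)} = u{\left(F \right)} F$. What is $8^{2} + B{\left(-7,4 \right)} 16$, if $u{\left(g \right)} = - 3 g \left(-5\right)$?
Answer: $3904$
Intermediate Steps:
$u{\left(g \right)} = 15 g$
$B{\left(z,F \right)} = 15 F^{2}$ ($B{\left(z,F \right)} = 15 F F = 15 F^{2}$)
$8^{2} + B{\left(-7,4 \right)} 16 = 8^{2} + 15 \cdot 4^{2} \cdot 16 = 64 + 15 \cdot 16 \cdot 16 = 64 + 240 \cdot 16 = 64 + 3840 = 3904$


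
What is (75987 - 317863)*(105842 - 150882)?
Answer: 10894095040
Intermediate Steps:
(75987 - 317863)*(105842 - 150882) = -241876*(-45040) = 10894095040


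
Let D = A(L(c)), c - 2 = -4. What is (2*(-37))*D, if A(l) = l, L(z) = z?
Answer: 148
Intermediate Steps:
c = -2 (c = 2 - 4 = -2)
D = -2
(2*(-37))*D = (2*(-37))*(-2) = -74*(-2) = 148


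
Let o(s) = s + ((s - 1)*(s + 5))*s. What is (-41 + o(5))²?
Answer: 26896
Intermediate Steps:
o(s) = s + s*(-1 + s)*(5 + s) (o(s) = s + ((-1 + s)*(5 + s))*s = s + s*(-1 + s)*(5 + s))
(-41 + o(5))² = (-41 + 5*(-4 + 5² + 4*5))² = (-41 + 5*(-4 + 25 + 20))² = (-41 + 5*41)² = (-41 + 205)² = 164² = 26896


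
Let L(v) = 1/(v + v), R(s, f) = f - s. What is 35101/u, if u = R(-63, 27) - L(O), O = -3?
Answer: 210606/541 ≈ 389.29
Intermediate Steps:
L(v) = 1/(2*v)
u = 541/6 (u = (27 - 1*(-63)) - 1/(2*(-3)) = (27 + 63) - (-1)/(2*3) = 90 - 1*(-⅙) = 90 + ⅙ = 541/6 ≈ 90.167)
35101/u = 35101/(541/6) = 35101*(6/541) = 210606/541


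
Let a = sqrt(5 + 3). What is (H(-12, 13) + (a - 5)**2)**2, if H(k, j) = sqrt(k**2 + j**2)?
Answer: (sqrt(313) + (5 - 2*sqrt(2))**2)**2 ≈ 502.10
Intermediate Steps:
H(k, j) = sqrt(j**2 + k**2)
a = 2*sqrt(2) (a = sqrt(8) = 2*sqrt(2) ≈ 2.8284)
(H(-12, 13) + (a - 5)**2)**2 = (sqrt(13**2 + (-12)**2) + (2*sqrt(2) - 5)**2)**2 = (sqrt(169 + 144) + (-5 + 2*sqrt(2))**2)**2 = (sqrt(313) + (-5 + 2*sqrt(2))**2)**2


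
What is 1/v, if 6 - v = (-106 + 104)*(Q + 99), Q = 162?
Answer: 1/528 ≈ 0.0018939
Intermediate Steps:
v = 528 (v = 6 - (-106 + 104)*(162 + 99) = 6 - (-2)*261 = 6 - 1*(-522) = 6 + 522 = 528)
1/v = 1/528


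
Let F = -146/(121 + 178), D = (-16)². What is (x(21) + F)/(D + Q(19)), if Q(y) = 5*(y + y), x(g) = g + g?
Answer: 6206/66677 ≈ 0.093076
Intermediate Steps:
x(g) = 2*g
D = 256
F = -146/299 ≈ -0.48829
Q(y) = 10*y (Q(y) = 5*(2*y) = 10*y)
(x(21) + F)/(D + Q(19)) = (2*21 - 146/299)/(256 + 10*19) = (42 - 146/299)/(256 + 190) = (12412/299)/446 = (12412/299)*(1/446) = 6206/66677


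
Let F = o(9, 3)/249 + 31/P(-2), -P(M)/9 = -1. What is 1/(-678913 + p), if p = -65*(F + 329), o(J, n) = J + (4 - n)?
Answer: -747/523291801 ≈ -1.4275e-6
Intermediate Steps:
o(J, n) = 4 + J - n
P(M) = 9 (P(M) = -9*(-1) = 9)
F = 2603/747 (F = (4 + 9 - 1*3)/249 + 31/9 = (4 + 9 - 3)*(1/249) + 31*(⅑) = 10*(1/249) + 31/9 = 10/249 + 31/9 = 2603/747 ≈ 3.4846)
p = -16143790/747 (p = -65*(2603/747 + 329) = -65*248366/747 = -16143790/747 ≈ -21612.)
1/(-678913 + p) = 1/(-678913 - 16143790/747) = 1/(-523291801/747) = -747/523291801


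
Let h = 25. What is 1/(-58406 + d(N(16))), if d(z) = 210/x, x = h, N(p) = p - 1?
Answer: -5/291988 ≈ -1.7124e-5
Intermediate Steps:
N(p) = -1 + p
x = 25
d(z) = 42/5 (d(z) = 210/25 = 210*(1/25) = 42/5)
1/(-58406 + d(N(16))) = 1/(-58406 + 42/5) = 1/(-291988/5) = -5/291988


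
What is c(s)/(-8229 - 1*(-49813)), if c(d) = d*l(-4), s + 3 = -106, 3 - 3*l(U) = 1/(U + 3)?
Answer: -109/31188 ≈ -0.0034949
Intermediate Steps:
l(U) = 1 - 1/(3*(3 + U)) (l(U) = 1 - 1/(3*(U + 3)) = 1 - 1/(3*(3 + U)))
s = -109 (s = -3 - 106 = -109)
c(d) = 4*d/3 (c(d) = d*((8/3 - 4)/(3 - 4)) = d*(-4/3/(-1)) = d*(-1*(-4/3)) = d*(4/3) = 4*d/3)
c(s)/(-8229 - 1*(-49813)) = ((4/3)*(-109))/(-8229 - 1*(-49813)) = -436/(3*(-8229 + 49813)) = -436/3/41584 = -436/3*1/41584 = -109/31188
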